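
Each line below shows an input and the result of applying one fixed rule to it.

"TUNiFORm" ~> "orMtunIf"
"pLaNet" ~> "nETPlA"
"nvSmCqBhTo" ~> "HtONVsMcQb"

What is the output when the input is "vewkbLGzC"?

gZcVEWKBl

In each case the input is transformed by: flip the case of every letter, then move the last 3 characters to the front (rotate right by 3).
Working it through for "vewkbLGzC": intermediate "VEWKBlgZc", final "gZcVEWKBl".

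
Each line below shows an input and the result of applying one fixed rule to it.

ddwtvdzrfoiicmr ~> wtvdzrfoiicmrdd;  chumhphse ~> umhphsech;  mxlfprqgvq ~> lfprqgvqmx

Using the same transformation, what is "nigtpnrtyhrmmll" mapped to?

The transformation: move the first 2 characters to the end (rotate left by 2).
Doing the same to "nigtpnrtyhrmmll": "gtpnrtyhrmmllni".

gtpnrtyhrmmllni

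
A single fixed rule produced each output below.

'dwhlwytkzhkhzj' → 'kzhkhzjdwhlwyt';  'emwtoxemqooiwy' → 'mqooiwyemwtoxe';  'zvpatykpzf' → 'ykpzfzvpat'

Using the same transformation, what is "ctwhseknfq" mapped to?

The rule is to swap the front and back halves of the string.
So "ctwhseknfq" becomes "eknfqctwhs".

eknfqctwhs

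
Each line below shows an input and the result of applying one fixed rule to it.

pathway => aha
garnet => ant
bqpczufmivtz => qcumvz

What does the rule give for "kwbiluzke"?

The rule is to keep every other character starting from the second (positions 2nd, 4th, 6th, ...).
For "kwbiluzke" the result is "wiuk".

wiuk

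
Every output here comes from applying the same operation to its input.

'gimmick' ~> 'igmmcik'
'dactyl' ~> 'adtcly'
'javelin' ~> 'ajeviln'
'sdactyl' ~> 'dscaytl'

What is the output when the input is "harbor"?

Looking at the pairs, the operation is to swap each adjacent pair of characters (1↔2, 3↔4, ...).
For "harbor" the result is "ahbrro".

ahbrro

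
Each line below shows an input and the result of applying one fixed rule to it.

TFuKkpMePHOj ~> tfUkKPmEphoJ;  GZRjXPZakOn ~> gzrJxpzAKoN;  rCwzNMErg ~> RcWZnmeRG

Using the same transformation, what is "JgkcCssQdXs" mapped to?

Looking at the pairs, the operation is to flip the case of every letter.
"JgkcCssQdXs" → "jGKCcSSqDxS".

jGKCcSSqDxS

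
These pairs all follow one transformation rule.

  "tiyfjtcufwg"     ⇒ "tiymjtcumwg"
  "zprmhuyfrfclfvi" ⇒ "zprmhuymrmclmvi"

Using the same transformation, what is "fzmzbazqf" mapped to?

mzmzbazqm

Rule — replace every "f" with "m".
Doing the same to "fzmzbazqf": "mzmzbazqm".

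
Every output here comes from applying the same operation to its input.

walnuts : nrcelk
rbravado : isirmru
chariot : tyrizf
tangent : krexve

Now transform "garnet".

xriev

Rule — delete the last character, then shift every letter 9 places backward in the alphabet (wrapping around).
Doing the same to "garnet": "xriev".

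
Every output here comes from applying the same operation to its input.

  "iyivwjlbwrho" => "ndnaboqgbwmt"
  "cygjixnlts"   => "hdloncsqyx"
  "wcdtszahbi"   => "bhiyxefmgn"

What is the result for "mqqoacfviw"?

rvvtfhkanb

The pattern: shift every letter 5 places forward in the alphabet (wrapping around).
For "mqqoacfviw" the result is "rvvtfhkanb".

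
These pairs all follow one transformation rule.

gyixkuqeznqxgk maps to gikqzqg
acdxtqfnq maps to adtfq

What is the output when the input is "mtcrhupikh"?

mchpk

The rule is to keep every other character starting from the first (positions 1st, 3rd, 5th, ...).
So "mtcrhupikh" becomes "mchpk".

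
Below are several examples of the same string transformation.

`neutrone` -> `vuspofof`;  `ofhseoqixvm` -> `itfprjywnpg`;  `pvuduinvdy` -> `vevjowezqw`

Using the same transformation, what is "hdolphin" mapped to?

What's happening: shift every letter 1 place forward in the alphabet (wrapping around), then move the first 2 characters to the end (rotate left by 2).
On "hdolphin": the first step gives "iepmqijo", and the second then gives "pmqijoie".

pmqijoie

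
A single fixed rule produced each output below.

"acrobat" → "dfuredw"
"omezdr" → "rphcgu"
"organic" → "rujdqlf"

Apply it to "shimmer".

vklpphu

In each case the input is transformed by: shift every letter 3 places forward in the alphabet (wrapping around).
Applying that to "shimmer" gives "vklpphu".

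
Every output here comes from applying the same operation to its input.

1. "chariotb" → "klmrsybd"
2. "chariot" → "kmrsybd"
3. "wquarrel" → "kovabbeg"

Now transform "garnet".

The rule is to sort the characters into alphabetical order, then shift every letter 10 places forward in the alphabet (wrapping around).
On "garnet": the first step gives "aegnrt", and the second then gives "koqxbd".

koqxbd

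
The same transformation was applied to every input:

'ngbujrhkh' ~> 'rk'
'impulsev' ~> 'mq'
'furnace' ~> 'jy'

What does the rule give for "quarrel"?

In each case the input is transformed by: shift every letter 4 places forward in the alphabet (wrapping around), then keep only the first 2 characters.
"quarrel" → "uyevvip" → "uy".

uy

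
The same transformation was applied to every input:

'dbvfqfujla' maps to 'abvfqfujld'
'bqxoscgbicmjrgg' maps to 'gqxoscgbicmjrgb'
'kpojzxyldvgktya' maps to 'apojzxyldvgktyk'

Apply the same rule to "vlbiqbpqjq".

qlbiqbpqjv

Looking at the pairs, the operation is to swap the first and last characters.
Doing the same to "vlbiqbpqjq": "qlbiqbpqjv".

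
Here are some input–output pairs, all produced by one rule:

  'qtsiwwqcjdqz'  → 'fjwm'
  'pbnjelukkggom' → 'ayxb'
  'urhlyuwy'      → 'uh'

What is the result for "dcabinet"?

na

Rule — keep one character in every 3, starting at position 3 (positions 3rd, 6th, 9th, ...), then shift every letter 13 places forward in the alphabet (wrapping around) — i.e. ROT13.
On "dcabinet": the first step gives "an", and the second then gives "na".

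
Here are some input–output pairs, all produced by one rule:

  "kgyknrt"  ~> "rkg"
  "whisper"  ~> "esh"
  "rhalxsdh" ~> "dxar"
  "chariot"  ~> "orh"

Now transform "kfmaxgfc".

The pattern: reverse the string, then keep every other character starting from the second (positions 2nd, 4th, 6th, ...).
Applying both steps to "kfmaxgfc": "cfgxamfk", then "fxmk".

fxmk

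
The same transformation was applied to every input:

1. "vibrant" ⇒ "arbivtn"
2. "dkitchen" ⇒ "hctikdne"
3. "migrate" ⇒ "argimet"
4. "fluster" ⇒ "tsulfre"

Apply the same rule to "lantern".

etnalnr

In each case the input is transformed by: move the last 2 characters to the front (rotate right by 2), then reverse the string.
On "lantern": the first step gives "rnlante", and the second then gives "etnalnr".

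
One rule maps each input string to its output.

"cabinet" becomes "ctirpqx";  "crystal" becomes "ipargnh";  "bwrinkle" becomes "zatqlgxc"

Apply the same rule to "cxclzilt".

xairmrao

The rule is to shift every letter 11 places backward in the alphabet (wrapping around), then move the last 3 characters to the front (rotate right by 3).
Applying both steps to "cxclzilt": "rmraoxai", then "xairmrao".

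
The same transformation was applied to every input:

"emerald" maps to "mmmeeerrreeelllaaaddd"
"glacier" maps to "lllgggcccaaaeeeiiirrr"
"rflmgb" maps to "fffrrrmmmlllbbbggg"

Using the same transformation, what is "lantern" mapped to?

Each output is the input with this applied: swap each adjacent pair of characters (1↔2, 3↔4, ...), then repeat every character 3 times.
Working it through for "lantern": intermediate "altnren", final "aaallltttnnnrrreeennn".

aaallltttnnnrrreeennn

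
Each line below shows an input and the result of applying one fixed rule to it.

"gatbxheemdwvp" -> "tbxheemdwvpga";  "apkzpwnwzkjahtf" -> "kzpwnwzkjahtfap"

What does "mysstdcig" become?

Each output is the input with this applied: move the first 2 characters to the end (rotate left by 2).
So "mysstdcig" becomes "sstdcigmy".

sstdcigmy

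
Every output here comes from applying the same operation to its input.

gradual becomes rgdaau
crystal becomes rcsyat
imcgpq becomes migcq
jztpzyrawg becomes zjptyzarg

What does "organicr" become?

roaginr

Looking at the pairs, the operation is to swap each adjacent pair of characters (1↔2, 3↔4, ...), then delete the last character.
"organicr" → "roaginrc" → "roaginr".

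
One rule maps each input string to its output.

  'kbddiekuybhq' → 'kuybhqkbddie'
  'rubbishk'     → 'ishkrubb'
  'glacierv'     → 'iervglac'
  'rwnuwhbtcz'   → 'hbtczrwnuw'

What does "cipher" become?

The rule is to swap the front and back halves of the string.
Applying that to "cipher" gives "hercip".

hercip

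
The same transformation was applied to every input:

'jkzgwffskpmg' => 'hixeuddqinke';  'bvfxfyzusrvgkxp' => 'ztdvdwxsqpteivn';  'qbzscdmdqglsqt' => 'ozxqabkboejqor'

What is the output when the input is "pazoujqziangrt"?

nyxmshoxgylepr

Looking at the pairs, the operation is to shift every letter 2 places backward in the alphabet (wrapping around).
So "pazoujqziangrt" becomes "nyxmshoxgylepr".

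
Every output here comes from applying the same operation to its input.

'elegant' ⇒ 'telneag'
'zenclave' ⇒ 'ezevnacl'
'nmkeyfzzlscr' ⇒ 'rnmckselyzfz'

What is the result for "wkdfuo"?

In each case the input is transformed by: swap the first and last characters, then take characters alternately from the front and the back (1st, last, 2nd, 2nd-last, ...).
Starting from "wkdfuo": after the first operation, "okdfuw"; after the second, "owkudf".

owkudf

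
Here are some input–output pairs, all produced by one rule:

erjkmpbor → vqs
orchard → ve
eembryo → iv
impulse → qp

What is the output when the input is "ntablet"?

The rule is to shift every letter 4 places forward in the alphabet (wrapping around), then keep one character in every 3, starting at position 2 (positions 2nd, 5th, 8th, ...).
Working it through for "ntablet": intermediate "rxefpix", final "xp".
(Check on "orchard": → "svglevh" → "ve" ✓)

xp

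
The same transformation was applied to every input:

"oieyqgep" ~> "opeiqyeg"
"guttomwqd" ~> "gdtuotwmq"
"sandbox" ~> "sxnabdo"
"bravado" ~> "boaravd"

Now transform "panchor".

prnahco

Looking at the pairs, the operation is to move the last character to the front, then swap each adjacent pair of characters (1↔2, 3↔4, ...).
On "panchor": the first step gives "rpancho", and the second then gives "prnahco".
(Check on "bravado": → "obravad" → "boaravd" ✓)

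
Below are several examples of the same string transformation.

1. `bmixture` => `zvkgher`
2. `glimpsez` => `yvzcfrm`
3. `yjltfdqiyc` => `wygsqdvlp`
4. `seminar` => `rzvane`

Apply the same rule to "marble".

In each case the input is transformed by: shift every letter 13 places forward in the alphabet (wrapping around) — i.e. ROT13, then delete the first character.
On "marble" that produces "neoyr".

neoyr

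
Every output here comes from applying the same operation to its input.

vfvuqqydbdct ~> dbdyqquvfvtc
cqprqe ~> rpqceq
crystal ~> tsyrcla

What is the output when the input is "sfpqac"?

Each output is the input with this applied: reverse the string, then move the first 2 characters to the end (rotate left by 2).
Starting from "sfpqac": after the first operation, "caqpfs"; after the second, "qpfsca".

qpfsca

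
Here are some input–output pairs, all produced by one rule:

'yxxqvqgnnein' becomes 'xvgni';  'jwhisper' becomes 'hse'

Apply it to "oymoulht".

muh

The pattern: delete the first character, then keep every other character starting from the second (positions 2nd, 4th, 6th, ...).
On "oymoulht": the first step gives "ymoulht", and the second then gives "muh".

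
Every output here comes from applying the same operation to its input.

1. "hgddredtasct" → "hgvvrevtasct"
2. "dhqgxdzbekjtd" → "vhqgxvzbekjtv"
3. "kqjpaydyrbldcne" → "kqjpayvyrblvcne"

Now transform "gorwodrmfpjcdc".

gorwovrmfpjcvc

What's happening: replace every "d" with "v".
Doing the same to "gorwodrmfpjcdc": "gorwovrmfpjcvc".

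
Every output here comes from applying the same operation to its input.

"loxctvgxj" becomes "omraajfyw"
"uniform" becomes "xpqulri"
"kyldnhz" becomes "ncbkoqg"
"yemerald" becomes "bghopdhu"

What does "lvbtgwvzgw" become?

Each output is the input with this applied: shift every letter 3 places forward in the alphabet (wrapping around), then take characters alternately from the front and the back (1st, last, 2nd, 2nd-last, ...).
Working it through for "lvbtgwvzgw": intermediate "oyewjzycjz", final "ozyjecwyjz".

ozyjecwyjz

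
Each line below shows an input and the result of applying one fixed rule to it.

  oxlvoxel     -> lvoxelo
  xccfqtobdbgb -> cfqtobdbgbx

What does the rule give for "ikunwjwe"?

unwjwei

The transformation: move the first character to the end, then delete the first character.
Working it through for "ikunwjwe": intermediate "kunwjwei", final "unwjwei".
(Check on "oxlvoxel": → "xlvoxelo" → "lvoxelo" ✓)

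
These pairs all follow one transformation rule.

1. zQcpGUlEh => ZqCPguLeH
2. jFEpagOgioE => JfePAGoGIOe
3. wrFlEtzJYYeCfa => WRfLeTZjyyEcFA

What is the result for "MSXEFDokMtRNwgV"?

msxefdOKmTrnWGv

The pattern: flip the case of every letter.
On "MSXEFDokMtRNwgV" that produces "msxefdOKmTrnWGv".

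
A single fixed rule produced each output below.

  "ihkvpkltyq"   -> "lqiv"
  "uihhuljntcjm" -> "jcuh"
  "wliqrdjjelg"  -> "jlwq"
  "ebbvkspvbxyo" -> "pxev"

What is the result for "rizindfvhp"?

Looking at the pairs, the operation is to keep one character in every 3, starting at position 1 (positions 1st, 4th, 7th, ...), then move the last 2 characters to the front (rotate right by 2).
For "rizindfvhp", step one produces "rifp"; step two turns that into "fpri".

fpri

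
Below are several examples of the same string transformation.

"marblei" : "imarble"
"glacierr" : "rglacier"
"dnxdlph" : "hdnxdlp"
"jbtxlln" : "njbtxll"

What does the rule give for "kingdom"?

The rule is to move the last character to the front.
So "kingdom" becomes "mkingdo".

mkingdo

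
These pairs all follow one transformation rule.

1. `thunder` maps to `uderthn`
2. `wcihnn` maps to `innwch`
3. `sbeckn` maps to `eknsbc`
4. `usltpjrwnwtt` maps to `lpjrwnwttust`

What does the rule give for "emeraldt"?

Looking at the pairs, the operation is to move the first 3 characters to the end (rotate left by 3), then swap the first and last characters.
Applying both steps to "emeraldt": "raldteme", then "ealdtemr".

ealdtemr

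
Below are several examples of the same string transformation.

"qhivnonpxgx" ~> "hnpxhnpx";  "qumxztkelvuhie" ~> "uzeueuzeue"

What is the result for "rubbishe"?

uieuie

Each output is the input with this applied: keep one character in every 3, starting at position 2 (positions 2nd, 5th, 8th, ...), then write the whole string twice.
Working it through for "rubbishe": intermediate "uie", final "uieuie".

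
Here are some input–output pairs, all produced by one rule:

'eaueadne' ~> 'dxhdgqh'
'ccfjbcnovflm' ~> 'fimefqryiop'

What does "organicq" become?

The transformation: shift every letter 3 places forward in the alphabet (wrapping around), then delete the first character.
On "organicq": the first step gives "rujdqlft", and the second then gives "ujdqlft".

ujdqlft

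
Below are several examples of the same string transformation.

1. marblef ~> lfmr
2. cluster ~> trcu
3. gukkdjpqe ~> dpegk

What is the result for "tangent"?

Rule — keep every other character starting from the first (positions 1st, 3rd, 5th, ...), then move the first 2 characters to the end (rotate left by 2).
Doing the same to "tangent": "ettn".

ettn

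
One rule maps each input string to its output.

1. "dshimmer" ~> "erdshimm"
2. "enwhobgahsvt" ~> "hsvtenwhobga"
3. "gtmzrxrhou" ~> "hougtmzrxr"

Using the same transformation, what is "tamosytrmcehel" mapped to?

In each case the input is transformed by: swap the front and back halves of the string, then move the first 2 characters to the end (rotate left by 2).
On "tamosytrmcehel": the first step gives "rmceheltamosyt", and the second then gives "ceheltamosytrm".

ceheltamosytrm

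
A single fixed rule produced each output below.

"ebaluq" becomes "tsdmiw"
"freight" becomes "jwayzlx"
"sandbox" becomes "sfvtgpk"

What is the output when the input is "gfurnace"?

Looking at the pairs, the operation is to shift every letter 8 places backward in the alphabet (wrapping around), then move the first character to the end.
For "gfurnace" the result is "xmjfsuwy".

xmjfsuwy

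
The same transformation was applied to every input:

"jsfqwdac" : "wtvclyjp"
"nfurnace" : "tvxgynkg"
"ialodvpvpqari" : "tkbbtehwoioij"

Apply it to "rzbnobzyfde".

ywxksughusr

Looking at the pairs, the operation is to move the last 3 characters to the front (rotate right by 3), then shift every letter 7 places backward in the alphabet (wrapping around).
"rzbnobzyfde" → "ywxksughusr".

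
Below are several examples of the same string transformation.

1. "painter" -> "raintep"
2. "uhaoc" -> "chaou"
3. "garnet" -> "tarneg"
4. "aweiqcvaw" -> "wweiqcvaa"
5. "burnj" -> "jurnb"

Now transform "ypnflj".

jpnfly

The rule is to swap the first and last characters.
"ypnflj" → "jpnfly".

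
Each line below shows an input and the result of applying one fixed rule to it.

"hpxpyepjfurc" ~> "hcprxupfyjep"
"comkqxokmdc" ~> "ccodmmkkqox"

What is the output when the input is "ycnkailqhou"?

yuconhkqali

Rule — take characters alternately from the front and the back (1st, last, 2nd, 2nd-last, ...).
Doing the same to "ycnkailqhou": "yuconhkqali".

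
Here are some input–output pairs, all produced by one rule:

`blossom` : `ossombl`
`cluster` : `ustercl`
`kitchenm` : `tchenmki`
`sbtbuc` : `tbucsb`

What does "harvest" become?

In each case the input is transformed by: move the first 2 characters to the end (rotate left by 2).
So "harvest" becomes "rvestha".

rvestha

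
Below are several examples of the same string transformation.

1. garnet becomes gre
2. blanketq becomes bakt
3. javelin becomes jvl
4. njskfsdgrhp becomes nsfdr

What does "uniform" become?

The transformation: swap each adjacent pair of characters (1↔2, 3↔4, ...), then keep every other character starting from the second (positions 2nd, 4th, 6th, ...).
"uniform" → "nufirom" → "uio".

uio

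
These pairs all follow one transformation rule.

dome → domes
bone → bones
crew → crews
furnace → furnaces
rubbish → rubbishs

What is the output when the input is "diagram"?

In each case the input is transformed by: append "s".
Applying that to "diagram" gives "diagrams".

diagrams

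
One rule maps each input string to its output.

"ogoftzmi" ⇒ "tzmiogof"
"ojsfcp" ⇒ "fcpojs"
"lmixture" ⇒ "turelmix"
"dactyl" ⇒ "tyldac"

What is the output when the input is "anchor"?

Rule — swap the front and back halves of the string.
On "anchor" that produces "horanc".

horanc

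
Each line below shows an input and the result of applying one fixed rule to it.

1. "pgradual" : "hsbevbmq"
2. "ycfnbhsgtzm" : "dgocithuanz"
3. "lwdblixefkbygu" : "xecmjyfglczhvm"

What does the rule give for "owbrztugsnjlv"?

xcsauvhtokmwp

Looking at the pairs, the operation is to move the first character to the end, then shift every letter 1 place forward in the alphabet (wrapping around).
On "owbrztugsnjlv" that produces "xcsauvhtokmwp".
(Check on "ycfnbhsgtzm": → "cfnbhsgtzmy" → "dgocithuanz" ✓)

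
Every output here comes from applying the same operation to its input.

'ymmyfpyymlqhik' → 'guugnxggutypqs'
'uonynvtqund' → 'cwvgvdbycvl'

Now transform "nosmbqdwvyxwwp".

vwaujyledgfeex

Each output is the input with this applied: shift every letter 8 places forward in the alphabet (wrapping around).
For "nosmbqdwvyxwwp" the result is "vwaujyledgfeex".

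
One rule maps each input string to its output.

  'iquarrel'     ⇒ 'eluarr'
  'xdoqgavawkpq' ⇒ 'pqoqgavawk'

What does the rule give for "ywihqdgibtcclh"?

lhihqdgibtcc

Rule — delete the first 2 characters, then move the last 2 characters to the front (rotate right by 2).
For "ywihqdgibtcclh", step one produces "ihqdgibtcclh"; step two turns that into "lhihqdgibtcc".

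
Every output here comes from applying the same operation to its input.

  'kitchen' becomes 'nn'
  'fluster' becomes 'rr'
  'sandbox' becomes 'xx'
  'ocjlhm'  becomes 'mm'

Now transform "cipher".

rr

The rule is to repeat every character 3 times, then keep only the last 2 characters.
Working it through for "cipher": intermediate "ccciiippphhheeerrr", final "rr".
(Check on "ocjlhm": → "ooocccjjjlllhhhmmm" → "mm" ✓)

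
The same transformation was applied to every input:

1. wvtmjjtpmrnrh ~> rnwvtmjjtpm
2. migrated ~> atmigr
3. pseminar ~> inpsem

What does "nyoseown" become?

Each output is the input with this applied: delete the last 2 characters, then move the last 2 characters to the front (rotate right by 2).
Applying that to "nyoseown" gives "eonyos".

eonyos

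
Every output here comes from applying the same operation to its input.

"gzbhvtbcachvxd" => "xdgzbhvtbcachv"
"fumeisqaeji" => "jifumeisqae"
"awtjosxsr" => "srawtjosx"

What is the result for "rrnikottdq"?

In each case the input is transformed by: move the last 2 characters to the front (rotate right by 2).
Applying that to "rrnikottdq" gives "dqrrnikott".

dqrrnikott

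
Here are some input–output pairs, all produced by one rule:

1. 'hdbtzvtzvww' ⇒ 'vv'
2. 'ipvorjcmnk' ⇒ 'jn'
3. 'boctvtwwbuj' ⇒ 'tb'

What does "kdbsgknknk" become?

kn

Each output is the input with this applied: keep one character in every 3, starting at position 3 (positions 3rd, 6th, 9th, ...), then delete the first character.
Working it through for "kdbsgknknk": intermediate "bkn", final "kn".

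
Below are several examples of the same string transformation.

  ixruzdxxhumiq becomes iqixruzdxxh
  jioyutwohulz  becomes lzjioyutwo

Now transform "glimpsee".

What's happening: move the last 2 characters to the front (rotate right by 2), then delete the last 2 characters.
So "glimpsee" becomes "eeglim".
(Check on "ixruzdxxhumiq": → "iqixruzdxxhum" → "iqixruzdxxh" ✓)

eeglim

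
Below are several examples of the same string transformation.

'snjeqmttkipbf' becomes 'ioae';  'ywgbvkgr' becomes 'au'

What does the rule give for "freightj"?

ei

What's happening: shift every letter 1 place backward in the alphabet (wrapping around), then keep only the vowels.
Starting from "freightj": after the first operation, "eqdhfgsi"; after the second, "ei".
(Check on "snjeqmttkipbf": → "rmidplssjhoae" → "ioae" ✓)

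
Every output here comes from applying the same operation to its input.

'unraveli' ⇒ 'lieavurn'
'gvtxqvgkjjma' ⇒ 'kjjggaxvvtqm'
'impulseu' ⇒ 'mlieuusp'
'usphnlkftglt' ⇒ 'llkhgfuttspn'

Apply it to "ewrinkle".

kieewrnl

The rule is to sort the characters into reverse alphabetical order, then swap the front and back halves of the string.
"ewrinkle" → "kieewrnl".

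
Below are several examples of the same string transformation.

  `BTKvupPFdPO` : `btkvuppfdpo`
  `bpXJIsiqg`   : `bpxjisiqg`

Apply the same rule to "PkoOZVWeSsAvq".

pkoozvwessavq

The transformation: convert every letter to lowercase.
Doing the same to "PkoOZVWeSsAvq": "pkoozvwessavq".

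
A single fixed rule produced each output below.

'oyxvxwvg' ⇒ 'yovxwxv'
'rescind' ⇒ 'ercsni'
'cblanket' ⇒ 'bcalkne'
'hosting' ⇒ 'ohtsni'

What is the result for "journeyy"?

ojrueny

Rule — delete the last character, then swap each adjacent pair of characters (1↔2, 3↔4, ...).
"journeyy" → "journey" → "ojrueny".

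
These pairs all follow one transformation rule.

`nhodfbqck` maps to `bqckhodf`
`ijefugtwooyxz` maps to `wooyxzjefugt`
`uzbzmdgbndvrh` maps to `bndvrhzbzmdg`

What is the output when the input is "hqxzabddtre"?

ddtreqxzab

Rule — delete the first character, then swap the front and back halves of the string.
Working it through for "hqxzabddtre": intermediate "qxzabddtre", final "ddtreqxzab".
(Check on "nhodfbqck": → "hodfbqck" → "bqckhodf" ✓)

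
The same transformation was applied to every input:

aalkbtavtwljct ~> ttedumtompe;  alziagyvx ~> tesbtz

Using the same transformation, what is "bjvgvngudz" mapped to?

What's happening: shift every letter 7 places backward in the alphabet (wrapping around), then delete the last 3 characters.
On "bjvgvngudz": the first step gives "ucozogznws", and the second then gives "ucozogz".

ucozogz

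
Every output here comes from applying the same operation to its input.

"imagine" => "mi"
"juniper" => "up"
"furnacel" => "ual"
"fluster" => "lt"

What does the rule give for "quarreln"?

urn

The rule is to keep one character in every 3, starting at position 2 (positions 2nd, 5th, 8th, ...).
Doing the same to "quarreln": "urn".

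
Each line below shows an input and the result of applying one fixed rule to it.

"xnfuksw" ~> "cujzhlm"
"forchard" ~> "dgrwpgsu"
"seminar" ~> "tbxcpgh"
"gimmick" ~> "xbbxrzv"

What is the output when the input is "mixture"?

xmijgtb

What's happening: move the first character to the end, then shift every letter 11 places backward in the alphabet (wrapping around).
Working it through for "mixture": intermediate "ixturem", final "xmijgtb".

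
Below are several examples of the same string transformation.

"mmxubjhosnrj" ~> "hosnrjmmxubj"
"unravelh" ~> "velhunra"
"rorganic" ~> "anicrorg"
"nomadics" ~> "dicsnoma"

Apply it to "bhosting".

tingbhos

Looking at the pairs, the operation is to swap the front and back halves of the string.
So "bhosting" becomes "tingbhos".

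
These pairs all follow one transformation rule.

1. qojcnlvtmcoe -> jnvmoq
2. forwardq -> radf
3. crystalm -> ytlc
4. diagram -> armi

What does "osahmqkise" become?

amkso

The transformation: move the first 2 characters to the end (rotate left by 2), then keep every other character starting from the first (positions 1st, 3rd, 5th, ...).
On "osahmqkise": the first step gives "ahmqkiseos", and the second then gives "amkso".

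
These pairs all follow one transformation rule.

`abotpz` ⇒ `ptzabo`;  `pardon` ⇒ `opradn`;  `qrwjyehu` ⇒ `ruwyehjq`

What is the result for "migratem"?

Each output is the input with this applied: sort the characters into alphabetical order, then swap the front and back halves of the string.
So "migratem" becomes "mmrtaegi".

mmrtaegi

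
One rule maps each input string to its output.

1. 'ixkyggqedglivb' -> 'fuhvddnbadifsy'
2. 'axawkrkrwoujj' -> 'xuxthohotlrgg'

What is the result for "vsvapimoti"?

The transformation: shift every letter 3 places backward in the alphabet (wrapping around).
So "vsvapimoti" becomes "spsxmfjlqf".

spsxmfjlqf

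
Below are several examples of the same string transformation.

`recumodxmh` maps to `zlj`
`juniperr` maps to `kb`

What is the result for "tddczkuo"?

Each output is the input with this applied: keep one character in every 3, starting at position 3 (positions 3rd, 6th, 9th, ...), then shift every letter 3 places backward in the alphabet (wrapping around).
So "tddczkuo" becomes "ah".
(Check on "juniperr": → "ne" → "kb" ✓)

ah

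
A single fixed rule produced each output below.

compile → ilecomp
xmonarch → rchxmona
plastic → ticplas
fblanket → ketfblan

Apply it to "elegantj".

ntjelega

In each case the input is transformed by: move the last 3 characters to the front (rotate right by 3).
"elegantj" → "ntjelega".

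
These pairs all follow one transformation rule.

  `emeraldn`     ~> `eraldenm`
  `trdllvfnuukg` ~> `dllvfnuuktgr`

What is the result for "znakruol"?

akruozln

The transformation: swap the first and last characters, then move the first 2 characters to the end (rotate left by 2).
Applying both steps to "znakruol": "lnakruoz", then "akruozln".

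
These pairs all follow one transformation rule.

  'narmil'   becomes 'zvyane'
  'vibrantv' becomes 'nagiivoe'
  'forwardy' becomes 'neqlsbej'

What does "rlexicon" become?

Rule — shift every letter 13 places forward in the alphabet (wrapping around) — i.e. ROT13, then swap the front and back halves of the string.
Applying both steps to "rlexicon": "eyrkvpba", then "vpbaeyrk".

vpbaeyrk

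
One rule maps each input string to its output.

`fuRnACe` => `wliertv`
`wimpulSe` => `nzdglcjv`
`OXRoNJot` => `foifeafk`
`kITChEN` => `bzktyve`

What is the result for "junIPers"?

Looking at the pairs, the operation is to shift every letter 9 places backward in the alphabet (wrapping around), then convert every letter to lowercase.
Starting from "junIPers": after the first operation, "aleZGvij"; after the second, "alezgvij".

alezgvij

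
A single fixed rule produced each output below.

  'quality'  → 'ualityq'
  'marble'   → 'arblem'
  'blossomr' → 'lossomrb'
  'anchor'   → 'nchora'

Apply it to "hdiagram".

diagramh

What's happening: move the first character to the end.
"hdiagram" → "diagramh".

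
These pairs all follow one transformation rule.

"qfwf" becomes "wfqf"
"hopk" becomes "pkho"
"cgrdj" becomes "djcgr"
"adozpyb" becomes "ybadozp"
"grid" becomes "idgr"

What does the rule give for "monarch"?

chmonar

In each case the input is transformed by: move the last 2 characters to the front (rotate right by 2).
So "monarch" becomes "chmonar".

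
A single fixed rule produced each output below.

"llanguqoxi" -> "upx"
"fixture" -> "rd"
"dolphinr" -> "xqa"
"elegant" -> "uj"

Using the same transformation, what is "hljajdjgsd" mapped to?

usp

Looking at the pairs, the operation is to keep one character in every 3, starting at position 2 (positions 2nd, 5th, 8th, ...), then shift every letter 9 places forward in the alphabet (wrapping around).
Starting from "hljajdjgsd": after the first operation, "ljg"; after the second, "usp".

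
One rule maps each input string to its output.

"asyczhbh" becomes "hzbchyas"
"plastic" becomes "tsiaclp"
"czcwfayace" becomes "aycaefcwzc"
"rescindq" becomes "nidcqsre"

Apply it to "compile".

iplmeoc

Rule — move the last 3 characters to the front (rotate right by 3), then take characters alternately from the front and the back (1st, last, 2nd, 2nd-last, ...).
"compile" → "ilecomp" → "iplmeoc".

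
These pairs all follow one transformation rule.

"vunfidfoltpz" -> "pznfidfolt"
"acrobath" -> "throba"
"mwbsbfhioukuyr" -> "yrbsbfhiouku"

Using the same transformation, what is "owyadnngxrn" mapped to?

rnyadnngx

What's happening: delete the first 2 characters, then move the last 2 characters to the front (rotate right by 2).
Starting from "owyadnngxrn": after the first operation, "yadnngxrn"; after the second, "rnyadnngx".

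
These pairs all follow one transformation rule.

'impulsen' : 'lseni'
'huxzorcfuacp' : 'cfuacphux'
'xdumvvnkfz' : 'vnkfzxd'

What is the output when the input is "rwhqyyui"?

Each output is the input with this applied: swap the front and back halves of the string, then delete the last 3 characters.
"rwhqyyui" → "yyuirwhq" → "yyuir".

yyuir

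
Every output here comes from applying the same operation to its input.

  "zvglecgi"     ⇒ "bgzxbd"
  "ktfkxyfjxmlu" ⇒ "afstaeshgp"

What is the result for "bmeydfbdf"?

The pattern: delete the first 2 characters, then shift every letter 5 places backward in the alphabet (wrapping around).
Applying that to "bmeydfbdf" gives "ztyawya".

ztyawya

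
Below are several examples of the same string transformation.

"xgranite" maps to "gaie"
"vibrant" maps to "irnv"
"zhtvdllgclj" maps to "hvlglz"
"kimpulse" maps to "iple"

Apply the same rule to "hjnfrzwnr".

Each output is the input with this applied: move the first character to the end, then keep every other character starting from the first (positions 1st, 3rd, 5th, ...).
On "hjnfrzwnr": the first step gives "jnfrzwnrh", and the second then gives "jfznh".
(Check on "vibrant": → "ibrantv" → "irnv" ✓)

jfznh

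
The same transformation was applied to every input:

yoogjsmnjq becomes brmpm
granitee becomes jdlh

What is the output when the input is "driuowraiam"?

glrulp

The rule is to keep every other character starting from the first (positions 1st, 3rd, 5th, ...), then shift every letter 3 places forward in the alphabet (wrapping around).
For "driuowraiam", step one produces "diorim"; step two turns that into "glrulp".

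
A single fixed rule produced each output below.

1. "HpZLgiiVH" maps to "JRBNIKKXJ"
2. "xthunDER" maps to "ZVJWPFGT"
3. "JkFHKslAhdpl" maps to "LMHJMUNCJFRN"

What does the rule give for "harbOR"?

JCTDQT

What's happening: shift every letter 2 places forward in the alphabet (wrapping around), then convert every letter to uppercase.
Working it through for "harbOR": intermediate "jctdQT", final "JCTDQT".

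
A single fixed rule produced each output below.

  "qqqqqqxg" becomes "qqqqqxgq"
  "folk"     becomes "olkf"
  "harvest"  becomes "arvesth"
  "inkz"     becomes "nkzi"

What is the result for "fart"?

artf

Each output is the input with this applied: move the first character to the end.
For "fart" the result is "artf".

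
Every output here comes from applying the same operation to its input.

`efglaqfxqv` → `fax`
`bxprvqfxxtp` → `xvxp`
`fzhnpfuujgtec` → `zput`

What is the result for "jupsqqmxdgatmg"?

uqxag

What's happening: keep one character in every 3, starting at position 2 (positions 2nd, 5th, 8th, ...).
For "jupsqqmxdgatmg" the result is "uqxag".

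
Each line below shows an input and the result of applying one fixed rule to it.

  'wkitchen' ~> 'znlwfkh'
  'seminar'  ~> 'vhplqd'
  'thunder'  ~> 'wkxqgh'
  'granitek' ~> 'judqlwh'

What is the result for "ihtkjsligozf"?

In each case the input is transformed by: delete the last character, then shift every letter 3 places forward in the alphabet (wrapping around).
Applying both steps to "ihtkjsligozf": "ihtkjsligoz", then "lkwnmvoljrc".
(Check on "thunder": → "thunde" → "wkxqgh" ✓)

lkwnmvoljrc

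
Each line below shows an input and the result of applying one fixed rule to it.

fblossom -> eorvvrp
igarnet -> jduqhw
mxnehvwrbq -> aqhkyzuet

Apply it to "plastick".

odvwlfn

Rule — shift every letter 3 places forward in the alphabet (wrapping around), then delete the first character.
Starting from "plastick": after the first operation, "sodvwlfn"; after the second, "odvwlfn".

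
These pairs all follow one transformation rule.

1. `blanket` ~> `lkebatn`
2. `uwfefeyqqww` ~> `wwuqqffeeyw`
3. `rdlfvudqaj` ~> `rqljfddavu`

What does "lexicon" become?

In each case the input is transformed by: sort the characters into reverse alphabetical order, then move the first 2 characters to the end (rotate left by 2).
Applying that to "lexicon" gives "nliecxo".
(Check on "rdlfvudqaj": → "vurqljfdda" → "rqljfddavu" ✓)

nliecxo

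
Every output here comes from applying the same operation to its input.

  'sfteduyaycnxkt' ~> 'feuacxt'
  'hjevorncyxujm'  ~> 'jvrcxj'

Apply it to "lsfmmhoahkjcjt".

smhakct

The rule is to keep every other character starting from the second (positions 2nd, 4th, 6th, ...).
Doing the same to "lsfmmhoahkjcjt": "smhakct".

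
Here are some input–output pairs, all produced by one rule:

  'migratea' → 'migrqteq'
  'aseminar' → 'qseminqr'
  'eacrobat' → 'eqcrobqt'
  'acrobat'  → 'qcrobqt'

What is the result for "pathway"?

The rule is to replace every "a" with "q".
Doing the same to "pathway": "pqthwqy".

pqthwqy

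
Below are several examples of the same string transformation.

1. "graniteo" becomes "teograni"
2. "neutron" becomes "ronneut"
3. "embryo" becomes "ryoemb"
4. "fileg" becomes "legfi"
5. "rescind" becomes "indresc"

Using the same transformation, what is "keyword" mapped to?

ordkeyw

In each case the input is transformed by: move the last 3 characters to the front (rotate right by 3).
"keyword" → "ordkeyw".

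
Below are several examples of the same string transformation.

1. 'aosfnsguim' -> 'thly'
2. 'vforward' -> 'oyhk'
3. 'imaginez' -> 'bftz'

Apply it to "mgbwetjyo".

fzup

The rule is to shift every letter 7 places backward in the alphabet (wrapping around), then keep only the first 4 characters.
On "mgbwetjyo" that produces "fzup".
(Check on "aosfnsguim": → "thlyglznbf" → "thly" ✓)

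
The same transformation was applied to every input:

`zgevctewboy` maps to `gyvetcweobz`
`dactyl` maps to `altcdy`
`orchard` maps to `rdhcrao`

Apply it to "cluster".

lrsuetc

The rule is to swap the first and last characters, then swap each adjacent pair of characters (1↔2, 3↔4, ...).
Starting from "cluster": after the first operation, "rlustec"; after the second, "lrsuetc".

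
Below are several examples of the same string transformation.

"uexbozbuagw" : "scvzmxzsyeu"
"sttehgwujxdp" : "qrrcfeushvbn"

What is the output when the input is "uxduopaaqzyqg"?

Looking at the pairs, the operation is to shift every letter 2 places backward in the alphabet (wrapping around).
For "uxduopaaqzyqg" the result is "svbsmnyyoxwoe".

svbsmnyyoxwoe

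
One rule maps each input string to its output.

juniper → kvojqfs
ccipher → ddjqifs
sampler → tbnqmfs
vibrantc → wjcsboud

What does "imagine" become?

jnbhjof

The transformation: shift every letter 1 place forward in the alphabet (wrapping around).
"imagine" → "jnbhjof".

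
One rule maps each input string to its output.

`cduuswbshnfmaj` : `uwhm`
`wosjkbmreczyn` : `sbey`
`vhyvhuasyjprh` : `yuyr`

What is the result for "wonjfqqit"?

Each output is the input with this applied: keep one character in every 3, starting at position 3 (positions 3rd, 6th, 9th, ...).
Doing the same to "wonjfqqit": "nqt".

nqt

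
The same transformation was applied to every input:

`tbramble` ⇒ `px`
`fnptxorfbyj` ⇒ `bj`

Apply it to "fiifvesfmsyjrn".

be

The pattern: shift every letter 4 places backward in the alphabet (wrapping around), then keep only the first 2 characters.
Applying both steps to "fiifvesfmsyjrn": "beebraobioufnj", then "be".
(Check on "fnptxorfbyj": → "bjlptknbxuf" → "bj" ✓)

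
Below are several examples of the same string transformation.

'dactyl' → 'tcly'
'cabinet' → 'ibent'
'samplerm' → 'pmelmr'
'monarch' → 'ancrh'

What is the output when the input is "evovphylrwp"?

In each case the input is transformed by: delete the first 2 characters, then swap each adjacent pair of characters (1↔2, 3↔4, ...).
Applying both steps to "evovphylrwp": "ovphylrwp", then "vohplywrp".

vohplywrp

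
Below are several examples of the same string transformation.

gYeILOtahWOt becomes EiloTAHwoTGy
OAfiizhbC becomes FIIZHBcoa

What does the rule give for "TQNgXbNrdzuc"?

nGxBnRDZUCtq

The pattern: flip the case of every letter, then move the first 2 characters to the end (rotate left by 2).
Starting from "TQNgXbNrdzuc": after the first operation, "tqnGxBnRDZUC"; after the second, "nGxBnRDZUCtq".
(Check on "OAfiizhbC": → "oaFIIZHBc" → "FIIZHBcoa" ✓)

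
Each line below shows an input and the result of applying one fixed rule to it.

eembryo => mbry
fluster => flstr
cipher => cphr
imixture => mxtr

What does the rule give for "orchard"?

rchrd

The transformation: remove every vowel.
On "orchard" that produces "rchrd".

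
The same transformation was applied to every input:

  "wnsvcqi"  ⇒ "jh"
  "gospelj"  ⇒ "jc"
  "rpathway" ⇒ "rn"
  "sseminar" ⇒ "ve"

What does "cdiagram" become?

zi

Looking at the pairs, the operation is to keep one character in every 3, starting at position 3 (positions 3rd, 6th, 9th, ...), then shift every letter 9 places backward in the alphabet (wrapping around).
On "cdiagram" that produces "zi".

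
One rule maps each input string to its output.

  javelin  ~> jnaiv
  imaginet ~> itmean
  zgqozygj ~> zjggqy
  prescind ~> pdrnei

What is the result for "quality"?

The transformation: take characters alternately from the front and the back (1st, last, 2nd, 2nd-last, ...), then delete the last 2 characters.
For "quality", step one produces "qyutail"; step two turns that into "qyuta".

qyuta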